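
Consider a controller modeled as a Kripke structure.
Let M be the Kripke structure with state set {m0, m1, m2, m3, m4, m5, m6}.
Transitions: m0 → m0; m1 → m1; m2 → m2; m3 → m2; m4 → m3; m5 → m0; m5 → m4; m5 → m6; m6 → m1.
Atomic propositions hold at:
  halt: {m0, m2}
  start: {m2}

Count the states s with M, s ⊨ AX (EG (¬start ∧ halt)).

1

Sat(¬start) = {m0, m1, m3, m4, m5, m6}
Sat(¬start ∧ halt) = {m0}
EG (¬start ∧ halt): greatest fixpoint, start Z0 = {m0}, keep only states in Sat with some successor in Z. Already a fixed point.
Sat(EG (¬start ∧ halt)) = {m0}
Sat(AX (EG (¬start ∧ halt))) = {s : every successor in {m0}} = {m0}
|Sat(AX (EG (¬start ∧ halt)))| = |{m0}| = 1.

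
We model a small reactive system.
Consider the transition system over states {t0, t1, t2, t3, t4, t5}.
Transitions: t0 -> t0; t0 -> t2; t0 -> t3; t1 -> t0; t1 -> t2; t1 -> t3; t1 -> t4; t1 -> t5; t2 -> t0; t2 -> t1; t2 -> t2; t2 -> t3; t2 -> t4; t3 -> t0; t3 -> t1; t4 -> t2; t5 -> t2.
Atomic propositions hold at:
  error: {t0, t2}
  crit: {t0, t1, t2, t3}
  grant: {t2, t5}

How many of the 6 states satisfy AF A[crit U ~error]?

Sat(~error) = {t1, t3, t4, t5}
A[crit U ~error]: least fixpoint, start Z0 = Sat(~error) = {t1, t3, t4, t5}, add states in Sat(crit) with every successor in Z. Already a fixed point.
Sat(A[crit U ~error]) = {t1, t3, t4, t5}
AF A[crit U ~error]: least fixpoint, start Z0 = {t1, t3, t4, t5}, add states with every successor in Z. Already a fixed point.
Sat(AF A[crit U ~error]) = {t1, t3, t4, t5}
|Sat(AF A[crit U ~error])| = |{t1, t3, t4, t5}| = 4.

4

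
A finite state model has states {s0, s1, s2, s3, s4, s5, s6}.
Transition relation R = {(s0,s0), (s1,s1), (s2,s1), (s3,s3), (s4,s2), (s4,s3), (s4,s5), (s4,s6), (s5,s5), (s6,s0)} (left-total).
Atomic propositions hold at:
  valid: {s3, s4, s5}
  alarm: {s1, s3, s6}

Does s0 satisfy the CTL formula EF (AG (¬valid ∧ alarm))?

No

Sat(¬valid) = {s0, s1, s2, s6}
Sat(¬valid ∧ alarm) = {s1, s6}
AG (¬valid ∧ alarm): greatest fixpoint, start Z0 = {s1, s6}, keep only states in Sat with every successor in Z. Z1 = {s1}; fixed.
Sat(AG (¬valid ∧ alarm)) = {s1}
EF (AG (¬valid ∧ alarm)): least fixpoint, start Z0 = {s1}, add states with some successor in Z. Z1 = {s1, s2}; Z2 = {s1, s2, s4}; fixed.
Sat(EF (AG (¬valid ∧ alarm))) = {s1, s2, s4}
s0 ∉ Sat(EF (AG (¬valid ∧ alarm))) = {s1, s2, s4}, so the formula does not hold at s0.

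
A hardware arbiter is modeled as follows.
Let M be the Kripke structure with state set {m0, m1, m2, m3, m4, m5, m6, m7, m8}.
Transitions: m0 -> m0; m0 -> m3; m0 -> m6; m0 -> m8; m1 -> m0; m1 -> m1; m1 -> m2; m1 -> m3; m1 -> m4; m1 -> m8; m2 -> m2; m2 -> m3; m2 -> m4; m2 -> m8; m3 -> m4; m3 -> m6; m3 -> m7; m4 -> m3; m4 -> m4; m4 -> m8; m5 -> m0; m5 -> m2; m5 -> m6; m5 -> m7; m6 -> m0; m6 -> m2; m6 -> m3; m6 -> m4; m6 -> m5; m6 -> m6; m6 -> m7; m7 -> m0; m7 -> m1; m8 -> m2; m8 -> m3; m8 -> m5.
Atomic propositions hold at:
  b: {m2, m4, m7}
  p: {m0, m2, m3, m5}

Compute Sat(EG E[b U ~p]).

{m1, m2, m4, m6, m7, m8}

Sat(~p) = {m1, m4, m6, m7, m8}
E[b U ~p]: least fixpoint, start Z0 = Sat(~p) = {m1, m4, m6, m7, m8}, add states in Sat(b) with some successor in Z. Z1 = {m1, m2, m4, m6, m7, m8}; fixed.
Sat(E[b U ~p]) = {m1, m2, m4, m6, m7, m8}
EG E[b U ~p]: greatest fixpoint, start Z0 = {m1, m2, m4, m6, m7, m8}, keep only states in Sat with some successor in Z. Already a fixed point.
Sat(EG E[b U ~p]) = {m1, m2, m4, m6, m7, m8}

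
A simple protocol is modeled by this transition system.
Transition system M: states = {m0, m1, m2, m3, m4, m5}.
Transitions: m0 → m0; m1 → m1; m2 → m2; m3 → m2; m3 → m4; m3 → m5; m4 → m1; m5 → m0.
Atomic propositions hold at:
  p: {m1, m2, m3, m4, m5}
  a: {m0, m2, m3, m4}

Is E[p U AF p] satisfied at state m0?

No

AF p: least fixpoint, start Z0 = {m1, m2, m3, m4, m5}, add states with every successor in Z. Already a fixed point.
Sat(AF p) = {m1, m2, m3, m4, m5}
E[p U AF p]: least fixpoint, start Z0 = Sat(AF p) = {m1, m2, m3, m4, m5}, add states in Sat(p) with some successor in Z. Already a fixed point.
Sat(E[p U AF p]) = {m1, m2, m3, m4, m5}
m0 ∉ Sat(E[p U AF p]) = {m1, m2, m3, m4, m5}, so the formula does not hold at m0.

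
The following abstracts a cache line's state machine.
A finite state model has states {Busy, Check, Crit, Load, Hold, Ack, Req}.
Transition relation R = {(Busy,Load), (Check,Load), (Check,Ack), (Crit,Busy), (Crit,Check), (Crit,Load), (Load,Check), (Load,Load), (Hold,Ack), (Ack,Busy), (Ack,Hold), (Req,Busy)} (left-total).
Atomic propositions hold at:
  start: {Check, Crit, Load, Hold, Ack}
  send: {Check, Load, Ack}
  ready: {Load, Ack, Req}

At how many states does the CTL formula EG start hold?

EG start: greatest fixpoint, start Z0 = {Check, Crit, Load, Hold, Ack}, keep only states in Sat with some successor in Z. Already a fixed point.
Sat(EG start) = {Check, Crit, Load, Hold, Ack}
|Sat(EG start)| = |{Check, Crit, Load, Hold, Ack}| = 5.

5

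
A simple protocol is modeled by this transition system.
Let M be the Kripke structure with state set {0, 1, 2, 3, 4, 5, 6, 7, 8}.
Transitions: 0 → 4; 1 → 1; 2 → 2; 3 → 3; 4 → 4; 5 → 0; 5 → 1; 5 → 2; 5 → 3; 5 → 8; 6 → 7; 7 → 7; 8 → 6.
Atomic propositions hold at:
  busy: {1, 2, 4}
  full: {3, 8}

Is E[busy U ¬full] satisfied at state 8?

No

Sat(¬full) = {0, 1, 2, 4, 5, 6, 7}
E[busy U ¬full]: least fixpoint, start Z0 = Sat(¬full) = {0, 1, 2, 4, 5, 6, 7}, add states in Sat(busy) with some successor in Z. Already a fixed point.
Sat(E[busy U ¬full]) = {0, 1, 2, 4, 5, 6, 7}
8 ∉ Sat(E[busy U ¬full]) = {0, 1, 2, 4, 5, 6, 7}, so the formula does not hold at 8.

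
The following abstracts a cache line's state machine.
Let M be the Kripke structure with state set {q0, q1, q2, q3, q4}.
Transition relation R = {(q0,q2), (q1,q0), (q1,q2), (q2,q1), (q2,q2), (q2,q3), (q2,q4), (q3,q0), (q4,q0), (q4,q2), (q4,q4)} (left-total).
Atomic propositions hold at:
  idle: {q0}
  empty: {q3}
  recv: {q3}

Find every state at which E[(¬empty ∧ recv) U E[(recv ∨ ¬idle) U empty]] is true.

{q1, q2, q3, q4}

Sat(¬empty) = {q0, q1, q2, q4}
Sat(¬empty ∧ recv) = ∅
Sat(¬idle) = {q1, q2, q3, q4}
Sat(recv ∨ ¬idle) = {q1, q2, q3, q4}
E[(recv ∨ ¬idle) U empty]: least fixpoint, start Z0 = Sat(empty) = {q3}, add states in Sat(recv ∨ ¬idle) with some successor in Z. Z1 = {q2, q3}; Z2 = {q1, q2, q3, q4}; fixed.
Sat(E[(recv ∨ ¬idle) U empty]) = {q1, q2, q3, q4}
E[(¬empty ∧ recv) U E[(recv ∨ ¬idle) U empty]]: least fixpoint, start Z0 = Sat(E[(recv ∨ ¬idle) U empty]) = {q1, q2, q3, q4}, add states in Sat(¬empty ∧ recv) with some successor in Z. Already a fixed point.
Sat(E[(¬empty ∧ recv) U E[(recv ∨ ¬idle) U empty]]) = {q1, q2, q3, q4}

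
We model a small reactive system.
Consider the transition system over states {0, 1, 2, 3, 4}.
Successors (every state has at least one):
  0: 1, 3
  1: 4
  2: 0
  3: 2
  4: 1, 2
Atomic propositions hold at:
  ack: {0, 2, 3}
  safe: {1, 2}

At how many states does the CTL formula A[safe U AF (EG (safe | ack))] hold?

Sat(safe | ack) = {0, 1, 2, 3}
EG (safe | ack): greatest fixpoint, start Z0 = {0, 1, 2, 3}, keep only states in Sat with some successor in Z. Z1 = {0, 2, 3}; fixed.
Sat(EG (safe | ack)) = {0, 2, 3}
AF (EG (safe | ack)): least fixpoint, start Z0 = {0, 2, 3}, add states with every successor in Z. Already a fixed point.
Sat(AF (EG (safe | ack))) = {0, 2, 3}
A[safe U AF (EG (safe | ack))]: least fixpoint, start Z0 = Sat(AF (EG (safe | ack))) = {0, 2, 3}, add states in Sat(safe) with every successor in Z. Already a fixed point.
Sat(A[safe U AF (EG (safe | ack))]) = {0, 2, 3}
|Sat(A[safe U AF (EG (safe | ack))])| = |{0, 2, 3}| = 3.

3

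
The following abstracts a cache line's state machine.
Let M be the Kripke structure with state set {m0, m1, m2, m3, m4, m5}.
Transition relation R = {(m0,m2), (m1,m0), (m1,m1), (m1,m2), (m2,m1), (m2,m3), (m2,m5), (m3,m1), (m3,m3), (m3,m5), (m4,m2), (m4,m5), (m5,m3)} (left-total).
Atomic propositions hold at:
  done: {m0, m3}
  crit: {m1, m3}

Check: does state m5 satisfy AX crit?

Yes

Sat(AX crit) = {s : every successor in {m1, m3}} = {m5}
m5 ∈ Sat(AX crit) = {m5}, so the formula holds at m5.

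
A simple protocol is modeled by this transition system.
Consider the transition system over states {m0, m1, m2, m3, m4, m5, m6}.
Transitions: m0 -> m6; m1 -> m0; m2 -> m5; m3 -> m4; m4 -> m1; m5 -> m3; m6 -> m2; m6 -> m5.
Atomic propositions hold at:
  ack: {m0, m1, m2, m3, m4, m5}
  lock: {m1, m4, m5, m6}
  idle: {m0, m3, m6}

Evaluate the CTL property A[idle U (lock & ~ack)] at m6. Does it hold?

Yes

Sat(~ack) = {m6}
Sat(lock & ~ack) = {m6}
A[idle U (lock & ~ack)]: least fixpoint, start Z0 = Sat((lock & ~ack)) = {m6}, add states in Sat(idle) with every successor in Z. Z1 = {m0, m6}; fixed.
Sat(A[idle U (lock & ~ack)]) = {m0, m6}
m6 ∈ Sat(A[idle U (lock & ~ack)]) = {m0, m6}, so the formula holds at m6.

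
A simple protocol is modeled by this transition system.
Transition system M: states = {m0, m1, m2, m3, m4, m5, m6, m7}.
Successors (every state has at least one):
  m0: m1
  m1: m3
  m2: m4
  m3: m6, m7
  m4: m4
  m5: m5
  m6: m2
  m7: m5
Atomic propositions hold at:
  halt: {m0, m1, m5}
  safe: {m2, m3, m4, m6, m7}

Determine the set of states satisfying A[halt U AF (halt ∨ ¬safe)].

{m0, m1, m5, m7}

Sat(¬safe) = {m0, m1, m5}
Sat(halt ∨ ¬safe) = {m0, m1, m5}
AF (halt ∨ ¬safe): least fixpoint, start Z0 = {m0, m1, m5}, add states with every successor in Z. Z1 = {m0, m1, m5, m7}; fixed.
Sat(AF (halt ∨ ¬safe)) = {m0, m1, m5, m7}
A[halt U AF (halt ∨ ¬safe)]: least fixpoint, start Z0 = Sat(AF (halt ∨ ¬safe)) = {m0, m1, m5, m7}, add states in Sat(halt) with every successor in Z. Already a fixed point.
Sat(A[halt U AF (halt ∨ ¬safe)]) = {m0, m1, m5, m7}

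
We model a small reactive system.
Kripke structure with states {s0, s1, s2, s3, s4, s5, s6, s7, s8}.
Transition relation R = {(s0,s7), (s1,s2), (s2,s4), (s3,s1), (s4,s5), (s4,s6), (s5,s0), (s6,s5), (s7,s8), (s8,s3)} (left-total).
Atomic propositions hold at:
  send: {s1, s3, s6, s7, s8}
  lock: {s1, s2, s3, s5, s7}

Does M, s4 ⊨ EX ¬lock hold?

Yes

Sat(¬lock) = {s0, s4, s6, s8}
Sat(EX ¬lock) = {s : some successor in {s0, s4, s6, s8}} = {s2, s4, s5, s7}
s4 ∈ Sat(EX ¬lock) = {s2, s4, s5, s7}, so the formula holds at s4.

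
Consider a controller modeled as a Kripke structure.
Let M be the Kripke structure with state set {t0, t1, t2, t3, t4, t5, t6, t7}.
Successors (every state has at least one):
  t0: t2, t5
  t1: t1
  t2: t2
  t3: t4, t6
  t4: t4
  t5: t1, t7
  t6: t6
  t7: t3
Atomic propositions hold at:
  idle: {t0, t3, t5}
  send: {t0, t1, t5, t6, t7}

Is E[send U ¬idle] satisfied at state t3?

No

Sat(¬idle) = {t1, t2, t4, t6, t7}
E[send U ¬idle]: least fixpoint, start Z0 = Sat(¬idle) = {t1, t2, t4, t6, t7}, add states in Sat(send) with some successor in Z. Z1 = {t0, t1, t2, t4, t5, t6, t7}; fixed.
Sat(E[send U ¬idle]) = {t0, t1, t2, t4, t5, t6, t7}
t3 ∉ Sat(E[send U ¬idle]) = {t0, t1, t2, t4, t5, t6, t7}, so the formula does not hold at t3.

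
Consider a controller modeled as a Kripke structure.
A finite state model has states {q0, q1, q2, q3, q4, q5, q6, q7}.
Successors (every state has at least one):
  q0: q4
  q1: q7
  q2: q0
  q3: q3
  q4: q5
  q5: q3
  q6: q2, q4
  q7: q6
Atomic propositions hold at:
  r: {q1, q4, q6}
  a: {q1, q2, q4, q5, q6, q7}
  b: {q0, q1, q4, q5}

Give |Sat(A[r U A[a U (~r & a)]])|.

6

Sat(~r) = {q0, q2, q3, q5, q7}
Sat(~r & a) = {q2, q5, q7}
A[a U (~r & a)]: least fixpoint, start Z0 = Sat((~r & a)) = {q2, q5, q7}, add states in Sat(a) with every successor in Z. Z1 = {q1, q2, q4, q5, q7}; Z2 = {q1, q2, q4, q5, q6, q7}; fixed.
Sat(A[a U (~r & a)]) = {q1, q2, q4, q5, q6, q7}
A[r U A[a U (~r & a)]]: least fixpoint, start Z0 = Sat(A[a U (~r & a)]) = {q1, q2, q4, q5, q6, q7}, add states in Sat(r) with every successor in Z. Already a fixed point.
Sat(A[r U A[a U (~r & a)]]) = {q1, q2, q4, q5, q6, q7}
|Sat(A[r U A[a U (~r & a)]])| = |{q1, q2, q4, q5, q6, q7}| = 6.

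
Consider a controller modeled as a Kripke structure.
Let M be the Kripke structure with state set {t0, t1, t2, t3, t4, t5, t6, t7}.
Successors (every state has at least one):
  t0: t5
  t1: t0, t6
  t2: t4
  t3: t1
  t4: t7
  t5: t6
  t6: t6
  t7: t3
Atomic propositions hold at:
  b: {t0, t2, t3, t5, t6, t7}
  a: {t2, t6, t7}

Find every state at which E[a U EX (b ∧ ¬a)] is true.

Sat(¬a) = {t0, t1, t3, t4, t5}
Sat(b ∧ ¬a) = {t0, t3, t5}
Sat(EX (b ∧ ¬a)) = {s : some successor in {t0, t3, t5}} = {t0, t1, t7}
E[a U EX (b ∧ ¬a)]: least fixpoint, start Z0 = Sat(EX (b ∧ ¬a)) = {t0, t1, t7}, add states in Sat(a) with some successor in Z. Already a fixed point.
Sat(E[a U EX (b ∧ ¬a)]) = {t0, t1, t7}

{t0, t1, t7}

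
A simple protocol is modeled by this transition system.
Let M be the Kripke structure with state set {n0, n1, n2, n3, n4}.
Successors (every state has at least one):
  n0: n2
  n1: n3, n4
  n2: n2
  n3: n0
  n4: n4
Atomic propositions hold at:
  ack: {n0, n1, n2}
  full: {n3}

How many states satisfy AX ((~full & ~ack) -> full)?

3

Sat(~full) = {n0, n1, n2, n4}
Sat(~ack) = {n3, n4}
Sat(~full & ~ack) = {n4}
Sat((~full & ~ack) -> full) = {n0, n1, n2, n3}
Sat(AX ((~full & ~ack) -> full)) = {s : every successor in {n0, n1, n2, n3}} = {n0, n2, n3}
|Sat(AX ((~full & ~ack) -> full))| = |{n0, n2, n3}| = 3.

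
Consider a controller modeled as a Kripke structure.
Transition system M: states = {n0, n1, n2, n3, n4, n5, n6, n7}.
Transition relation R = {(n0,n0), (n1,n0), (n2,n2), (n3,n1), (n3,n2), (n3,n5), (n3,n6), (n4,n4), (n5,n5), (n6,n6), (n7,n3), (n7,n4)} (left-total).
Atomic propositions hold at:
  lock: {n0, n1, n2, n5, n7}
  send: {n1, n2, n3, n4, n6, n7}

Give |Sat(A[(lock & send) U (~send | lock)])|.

5

Sat(lock & send) = {n1, n2, n7}
Sat(~send) = {n0, n5}
Sat(~send | lock) = {n0, n1, n2, n5, n7}
A[(lock & send) U (~send | lock)]: least fixpoint, start Z0 = Sat((~send | lock)) = {n0, n1, n2, n5, n7}, add states in Sat(lock & send) with every successor in Z. Already a fixed point.
Sat(A[(lock & send) U (~send | lock)]) = {n0, n1, n2, n5, n7}
|Sat(A[(lock & send) U (~send | lock)])| = |{n0, n1, n2, n5, n7}| = 5.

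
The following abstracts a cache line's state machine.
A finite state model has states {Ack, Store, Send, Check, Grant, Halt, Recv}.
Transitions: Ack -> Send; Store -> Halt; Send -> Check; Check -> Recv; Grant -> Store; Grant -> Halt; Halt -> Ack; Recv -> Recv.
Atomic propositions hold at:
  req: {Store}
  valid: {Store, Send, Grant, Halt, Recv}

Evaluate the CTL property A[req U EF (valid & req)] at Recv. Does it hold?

Sat(valid & req) = {Store}
EF (valid & req): least fixpoint, start Z0 = {Store}, add states with some successor in Z. Z1 = {Store, Grant}; fixed.
Sat(EF (valid & req)) = {Store, Grant}
A[req U EF (valid & req)]: least fixpoint, start Z0 = Sat(EF (valid & req)) = {Store, Grant}, add states in Sat(req) with every successor in Z. Already a fixed point.
Sat(A[req U EF (valid & req)]) = {Store, Grant}
Recv ∉ Sat(A[req U EF (valid & req)]) = {Store, Grant}, so the formula does not hold at Recv.

No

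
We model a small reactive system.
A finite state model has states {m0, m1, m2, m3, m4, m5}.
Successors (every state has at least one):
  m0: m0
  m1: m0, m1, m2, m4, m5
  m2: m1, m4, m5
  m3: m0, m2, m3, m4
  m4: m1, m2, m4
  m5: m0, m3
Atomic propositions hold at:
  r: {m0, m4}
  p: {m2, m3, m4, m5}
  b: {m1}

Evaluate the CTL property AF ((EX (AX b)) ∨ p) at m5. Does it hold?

Yes

Sat(AX b) = {s : every successor in {m1}} = ∅
Sat(EX (AX b)) = {s : some successor in ∅} = ∅
Sat((EX (AX b)) ∨ p) = {m2, m3, m4, m5}
AF ((EX (AX b)) ∨ p): least fixpoint, start Z0 = {m2, m3, m4, m5}, add states with every successor in Z. Already a fixed point.
Sat(AF ((EX (AX b)) ∨ p)) = {m2, m3, m4, m5}
m5 ∈ Sat(AF ((EX (AX b)) ∨ p)) = {m2, m3, m4, m5}, so the formula holds at m5.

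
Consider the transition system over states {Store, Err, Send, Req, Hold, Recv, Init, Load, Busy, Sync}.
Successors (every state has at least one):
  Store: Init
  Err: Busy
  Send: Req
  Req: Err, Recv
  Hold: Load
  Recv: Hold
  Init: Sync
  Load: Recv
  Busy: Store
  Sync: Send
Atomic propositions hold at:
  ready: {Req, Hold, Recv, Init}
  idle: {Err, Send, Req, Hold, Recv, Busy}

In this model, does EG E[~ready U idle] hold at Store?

Sat(~ready) = {Store, Err, Send, Load, Busy, Sync}
E[~ready U idle]: least fixpoint, start Z0 = Sat(idle) = {Err, Send, Req, Hold, Recv, Busy}, add states in Sat(~ready) with some successor in Z. Z1 = {Err, Send, Req, Hold, Recv, Load, Busy, Sync}; fixed.
Sat(E[~ready U idle]) = {Err, Send, Req, Hold, Recv, Load, Busy, Sync}
EG E[~ready U idle]: greatest fixpoint, start Z0 = {Err, Send, Req, Hold, Recv, Load, Busy, Sync}, keep only states in Sat with some successor in Z. Z1 = {Err, Send, Req, Hold, Recv, Load, Sync}; Z2 = {Send, Req, Hold, Recv, Load, Sync}; fixed.
Sat(EG E[~ready U idle]) = {Send, Req, Hold, Recv, Load, Sync}
Store ∉ Sat(EG E[~ready U idle]) = {Send, Req, Hold, Recv, Load, Sync}, so the formula does not hold at Store.

No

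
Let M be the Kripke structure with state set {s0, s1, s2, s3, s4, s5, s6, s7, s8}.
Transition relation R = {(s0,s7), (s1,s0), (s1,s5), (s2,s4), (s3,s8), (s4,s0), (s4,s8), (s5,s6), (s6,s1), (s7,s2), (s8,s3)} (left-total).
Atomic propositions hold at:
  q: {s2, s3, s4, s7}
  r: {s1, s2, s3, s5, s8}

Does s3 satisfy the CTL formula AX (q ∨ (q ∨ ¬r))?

Sat(¬r) = {s0, s4, s6, s7}
Sat(q ∨ ¬r) = {s0, s2, s3, s4, s6, s7}
Sat(q ∨ (q ∨ ¬r)) = {s0, s2, s3, s4, s6, s7}
Sat(AX (q ∨ (q ∨ ¬r))) = {s : every successor in {s0, s2, s3, s4, s6, s7}} = {s0, s2, s5, s7, s8}
s3 ∉ Sat(AX (q ∨ (q ∨ ¬r))) = {s0, s2, s5, s7, s8}, so the formula does not hold at s3.

No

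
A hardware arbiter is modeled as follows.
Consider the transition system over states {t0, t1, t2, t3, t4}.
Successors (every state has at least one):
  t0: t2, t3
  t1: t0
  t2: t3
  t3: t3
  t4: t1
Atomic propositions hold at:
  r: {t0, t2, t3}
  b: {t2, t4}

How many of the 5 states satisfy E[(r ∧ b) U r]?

3

Sat(r ∧ b) = {t2}
E[(r ∧ b) U r]: least fixpoint, start Z0 = Sat(r) = {t0, t2, t3}, add states in Sat(r ∧ b) with some successor in Z. Already a fixed point.
Sat(E[(r ∧ b) U r]) = {t0, t2, t3}
|Sat(E[(r ∧ b) U r])| = |{t0, t2, t3}| = 3.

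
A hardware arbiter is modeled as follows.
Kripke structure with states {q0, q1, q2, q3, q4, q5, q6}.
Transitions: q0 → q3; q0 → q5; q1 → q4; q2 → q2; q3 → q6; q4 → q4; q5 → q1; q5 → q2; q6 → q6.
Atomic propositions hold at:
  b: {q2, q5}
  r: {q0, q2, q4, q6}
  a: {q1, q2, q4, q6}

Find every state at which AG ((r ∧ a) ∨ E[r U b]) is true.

{q2, q4, q6}

Sat(r ∧ a) = {q2, q4, q6}
E[r U b]: least fixpoint, start Z0 = Sat(b) = {q2, q5}, add states in Sat(r) with some successor in Z. Z1 = {q0, q2, q5}; fixed.
Sat(E[r U b]) = {q0, q2, q5}
Sat((r ∧ a) ∨ E[r U b]) = {q0, q2, q4, q5, q6}
AG ((r ∧ a) ∨ E[r U b]): greatest fixpoint, start Z0 = {q0, q2, q4, q5, q6}, keep only states in Sat with every successor in Z. Z1 = {q2, q4, q6}; fixed.
Sat(AG ((r ∧ a) ∨ E[r U b])) = {q2, q4, q6}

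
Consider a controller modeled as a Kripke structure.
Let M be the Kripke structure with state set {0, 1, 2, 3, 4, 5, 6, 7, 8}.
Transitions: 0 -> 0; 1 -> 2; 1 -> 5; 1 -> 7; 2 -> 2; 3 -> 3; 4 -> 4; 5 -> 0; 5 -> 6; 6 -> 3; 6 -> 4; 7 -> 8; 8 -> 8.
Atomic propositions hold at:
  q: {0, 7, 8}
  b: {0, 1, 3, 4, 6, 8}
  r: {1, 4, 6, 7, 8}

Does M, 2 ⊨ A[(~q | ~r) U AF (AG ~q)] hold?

Sat(~q) = {1, 2, 3, 4, 5, 6}
Sat(~r) = {0, 2, 3, 5}
Sat(~q | ~r) = {0, 1, 2, 3, 4, 5, 6}
AG ~q: greatest fixpoint, start Z0 = {1, 2, 3, 4, 5, 6}, keep only states in Sat with every successor in Z. Z1 = {2, 3, 4, 6}; fixed.
Sat(AG ~q) = {2, 3, 4, 6}
AF (AG ~q): least fixpoint, start Z0 = {2, 3, 4, 6}, add states with every successor in Z. Already a fixed point.
Sat(AF (AG ~q)) = {2, 3, 4, 6}
A[(~q | ~r) U AF (AG ~q)]: least fixpoint, start Z0 = Sat(AF (AG ~q)) = {2, 3, 4, 6}, add states in Sat(~q | ~r) with every successor in Z. Already a fixed point.
Sat(A[(~q | ~r) U AF (AG ~q)]) = {2, 3, 4, 6}
2 ∈ Sat(A[(~q | ~r) U AF (AG ~q)]) = {2, 3, 4, 6}, so the formula holds at 2.

Yes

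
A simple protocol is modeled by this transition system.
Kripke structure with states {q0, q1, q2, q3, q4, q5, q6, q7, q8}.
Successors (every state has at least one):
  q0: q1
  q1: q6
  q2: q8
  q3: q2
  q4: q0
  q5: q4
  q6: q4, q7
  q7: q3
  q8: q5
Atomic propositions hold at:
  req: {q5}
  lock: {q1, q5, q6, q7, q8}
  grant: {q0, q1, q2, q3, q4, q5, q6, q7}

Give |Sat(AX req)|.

1

Sat(AX req) = {s : every successor in {q5}} = {q8}
|Sat(AX req)| = |{q8}| = 1.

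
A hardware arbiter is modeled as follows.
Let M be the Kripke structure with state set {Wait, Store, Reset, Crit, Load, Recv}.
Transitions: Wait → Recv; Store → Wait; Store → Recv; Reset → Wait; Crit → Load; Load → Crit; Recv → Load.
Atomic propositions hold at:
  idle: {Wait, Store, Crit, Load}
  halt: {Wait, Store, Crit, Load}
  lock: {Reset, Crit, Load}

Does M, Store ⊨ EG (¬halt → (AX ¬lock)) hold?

Sat(¬halt) = {Reset, Recv}
Sat(¬lock) = {Wait, Store, Recv}
Sat(AX ¬lock) = {s : every successor in {Wait, Store, Recv}} = {Wait, Store, Reset}
Sat(¬halt → (AX ¬lock)) = {Wait, Store, Reset, Crit, Load}
EG (¬halt → (AX ¬lock)): greatest fixpoint, start Z0 = {Wait, Store, Reset, Crit, Load}, keep only states in Sat with some successor in Z. Z1 = {Store, Reset, Crit, Load}; Z2 = {Crit, Load}; fixed.
Sat(EG (¬halt → (AX ¬lock))) = {Crit, Load}
Store ∉ Sat(EG (¬halt → (AX ¬lock))) = {Crit, Load}, so the formula does not hold at Store.

No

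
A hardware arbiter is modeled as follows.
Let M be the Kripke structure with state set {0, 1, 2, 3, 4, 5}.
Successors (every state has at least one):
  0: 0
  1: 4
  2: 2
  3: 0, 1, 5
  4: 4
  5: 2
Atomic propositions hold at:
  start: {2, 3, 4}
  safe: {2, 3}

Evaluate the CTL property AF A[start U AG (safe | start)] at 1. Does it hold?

Sat(safe | start) = {2, 3, 4}
AG (safe | start): greatest fixpoint, start Z0 = {2, 3, 4}, keep only states in Sat with every successor in Z. Z1 = {2, 4}; fixed.
Sat(AG (safe | start)) = {2, 4}
A[start U AG (safe | start)]: least fixpoint, start Z0 = Sat(AG (safe | start)) = {2, 4}, add states in Sat(start) with every successor in Z. Already a fixed point.
Sat(A[start U AG (safe | start)]) = {2, 4}
AF A[start U AG (safe | start)]: least fixpoint, start Z0 = {2, 4}, add states with every successor in Z. Z1 = {1, 2, 4, 5}; fixed.
Sat(AF A[start U AG (safe | start)]) = {1, 2, 4, 5}
1 ∈ Sat(AF A[start U AG (safe | start)]) = {1, 2, 4, 5}, so the formula holds at 1.

Yes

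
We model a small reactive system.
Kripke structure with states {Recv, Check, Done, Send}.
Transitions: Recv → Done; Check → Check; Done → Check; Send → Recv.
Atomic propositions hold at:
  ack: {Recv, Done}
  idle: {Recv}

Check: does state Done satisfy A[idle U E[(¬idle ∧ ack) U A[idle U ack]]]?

Sat(¬idle) = {Check, Done, Send}
Sat(¬idle ∧ ack) = {Done}
A[idle U ack]: least fixpoint, start Z0 = Sat(ack) = {Recv, Done}, add states in Sat(idle) with every successor in Z. Already a fixed point.
Sat(A[idle U ack]) = {Recv, Done}
E[(¬idle ∧ ack) U A[idle U ack]]: least fixpoint, start Z0 = Sat(A[idle U ack]) = {Recv, Done}, add states in Sat(¬idle ∧ ack) with some successor in Z. Already a fixed point.
Sat(E[(¬idle ∧ ack) U A[idle U ack]]) = {Recv, Done}
A[idle U E[(¬idle ∧ ack) U A[idle U ack]]]: least fixpoint, start Z0 = Sat(E[(¬idle ∧ ack) U A[idle U ack]]) = {Recv, Done}, add states in Sat(idle) with every successor in Z. Already a fixed point.
Sat(A[idle U E[(¬idle ∧ ack) U A[idle U ack]]]) = {Recv, Done}
Done ∈ Sat(A[idle U E[(¬idle ∧ ack) U A[idle U ack]]]) = {Recv, Done}, so the formula holds at Done.

Yes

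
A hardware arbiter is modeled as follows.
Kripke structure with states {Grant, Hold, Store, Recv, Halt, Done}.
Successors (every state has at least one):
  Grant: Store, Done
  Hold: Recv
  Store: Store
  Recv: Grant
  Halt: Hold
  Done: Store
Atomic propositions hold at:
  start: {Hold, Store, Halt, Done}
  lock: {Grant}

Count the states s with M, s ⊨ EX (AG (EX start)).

Sat(EX start) = {s : some successor in {Hold, Store, Halt, Done}} = {Grant, Store, Halt, Done}
AG (EX start): greatest fixpoint, start Z0 = {Grant, Store, Halt, Done}, keep only states in Sat with every successor in Z. Z1 = {Grant, Store, Done}; fixed.
Sat(AG (EX start)) = {Grant, Store, Done}
Sat(EX (AG (EX start))) = {s : some successor in {Grant, Store, Done}} = {Grant, Store, Recv, Done}
|Sat(EX (AG (EX start)))| = |{Grant, Store, Recv, Done}| = 4.

4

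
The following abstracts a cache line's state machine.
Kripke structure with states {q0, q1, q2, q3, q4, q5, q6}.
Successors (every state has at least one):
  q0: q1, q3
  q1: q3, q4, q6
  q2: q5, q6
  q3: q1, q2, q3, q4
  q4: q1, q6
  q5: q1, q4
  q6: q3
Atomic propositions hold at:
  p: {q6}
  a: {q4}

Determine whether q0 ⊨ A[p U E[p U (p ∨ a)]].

No

Sat(p ∨ a) = {q4, q6}
E[p U (p ∨ a)]: least fixpoint, start Z0 = Sat((p ∨ a)) = {q4, q6}, add states in Sat(p) with some successor in Z. Already a fixed point.
Sat(E[p U (p ∨ a)]) = {q4, q6}
A[p U E[p U (p ∨ a)]]: least fixpoint, start Z0 = Sat(E[p U (p ∨ a)]) = {q4, q6}, add states in Sat(p) with every successor in Z. Already a fixed point.
Sat(A[p U E[p U (p ∨ a)]]) = {q4, q6}
q0 ∉ Sat(A[p U E[p U (p ∨ a)]]) = {q4, q6}, so the formula does not hold at q0.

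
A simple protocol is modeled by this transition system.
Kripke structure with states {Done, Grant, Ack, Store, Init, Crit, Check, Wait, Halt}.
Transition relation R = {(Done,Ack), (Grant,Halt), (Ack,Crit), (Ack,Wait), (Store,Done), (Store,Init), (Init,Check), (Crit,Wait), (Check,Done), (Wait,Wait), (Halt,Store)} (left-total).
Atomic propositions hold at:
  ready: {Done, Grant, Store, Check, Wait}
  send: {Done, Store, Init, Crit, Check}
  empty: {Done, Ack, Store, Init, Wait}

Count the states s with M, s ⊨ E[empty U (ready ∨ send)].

Sat(ready ∨ send) = {Done, Grant, Store, Init, Crit, Check, Wait}
E[empty U (ready ∨ send)]: least fixpoint, start Z0 = Sat((ready ∨ send)) = {Done, Grant, Store, Init, Crit, Check, Wait}, add states in Sat(empty) with some successor in Z. Z1 = {Done, Grant, Ack, Store, Init, Crit, Check, Wait}; fixed.
Sat(E[empty U (ready ∨ send)]) = {Done, Grant, Ack, Store, Init, Crit, Check, Wait}
|Sat(E[empty U (ready ∨ send)])| = |{Done, Grant, Ack, Store, Init, Crit, Check, Wait}| = 8.

8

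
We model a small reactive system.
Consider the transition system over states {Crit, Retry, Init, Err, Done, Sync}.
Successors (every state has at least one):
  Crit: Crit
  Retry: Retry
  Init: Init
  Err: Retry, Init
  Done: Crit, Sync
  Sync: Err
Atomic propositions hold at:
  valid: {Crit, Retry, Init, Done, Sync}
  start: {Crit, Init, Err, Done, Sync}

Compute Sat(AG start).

AG start: greatest fixpoint, start Z0 = {Crit, Init, Err, Done, Sync}, keep only states in Sat with every successor in Z. Z1 = {Crit, Init, Done, Sync}; Z2 = {Crit, Init, Done}; Z3 = {Crit, Init}; fixed.
Sat(AG start) = {Crit, Init}

{Crit, Init}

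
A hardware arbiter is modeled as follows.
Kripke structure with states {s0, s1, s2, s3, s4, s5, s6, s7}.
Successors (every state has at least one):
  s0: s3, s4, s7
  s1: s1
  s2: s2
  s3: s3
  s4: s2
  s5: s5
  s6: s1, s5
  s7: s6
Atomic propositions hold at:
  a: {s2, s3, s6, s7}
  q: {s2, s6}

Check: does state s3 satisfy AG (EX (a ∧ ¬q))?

Sat(¬q) = {s0, s1, s3, s4, s5, s7}
Sat(a ∧ ¬q) = {s3, s7}
Sat(EX (a ∧ ¬q)) = {s : some successor in {s3, s7}} = {s0, s3}
AG (EX (a ∧ ¬q)): greatest fixpoint, start Z0 = {s0, s3}, keep only states in Sat with every successor in Z. Z1 = {s3}; fixed.
Sat(AG (EX (a ∧ ¬q))) = {s3}
s3 ∈ Sat(AG (EX (a ∧ ¬q))) = {s3}, so the formula holds at s3.

Yes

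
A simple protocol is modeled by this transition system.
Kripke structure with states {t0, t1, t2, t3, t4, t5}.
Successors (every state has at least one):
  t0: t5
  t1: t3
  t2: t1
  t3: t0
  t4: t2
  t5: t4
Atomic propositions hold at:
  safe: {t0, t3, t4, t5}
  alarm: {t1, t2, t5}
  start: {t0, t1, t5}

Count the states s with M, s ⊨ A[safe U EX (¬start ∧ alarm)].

4

Sat(¬start) = {t2, t3, t4}
Sat(¬start ∧ alarm) = {t2}
Sat(EX (¬start ∧ alarm)) = {s : some successor in {t2}} = {t4}
A[safe U EX (¬start ∧ alarm)]: least fixpoint, start Z0 = Sat(EX (¬start ∧ alarm)) = {t4}, add states in Sat(safe) with every successor in Z. Z1 = {t4, t5}; Z2 = {t0, t4, t5}; Z3 = {t0, t3, t4, t5}; fixed.
Sat(A[safe U EX (¬start ∧ alarm)]) = {t0, t3, t4, t5}
|Sat(A[safe U EX (¬start ∧ alarm)])| = |{t0, t3, t4, t5}| = 4.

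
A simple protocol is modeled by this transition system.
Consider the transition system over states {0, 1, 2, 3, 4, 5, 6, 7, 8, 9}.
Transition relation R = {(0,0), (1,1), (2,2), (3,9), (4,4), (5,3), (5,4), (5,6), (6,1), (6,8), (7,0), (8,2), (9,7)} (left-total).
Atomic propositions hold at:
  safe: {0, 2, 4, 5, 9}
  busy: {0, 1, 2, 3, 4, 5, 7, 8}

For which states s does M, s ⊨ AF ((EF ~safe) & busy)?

{1, 3, 5, 6, 7, 8, 9}

Sat(~safe) = {1, 3, 6, 7, 8}
EF ~safe: least fixpoint, start Z0 = {1, 3, 6, 7, 8}, add states with some successor in Z. Z1 = {1, 3, 5, 6, 7, 8, 9}; fixed.
Sat(EF ~safe) = {1, 3, 5, 6, 7, 8, 9}
Sat((EF ~safe) & busy) = {1, 3, 5, 7, 8}
AF ((EF ~safe) & busy): least fixpoint, start Z0 = {1, 3, 5, 7, 8}, add states with every successor in Z. Z1 = {1, 3, 5, 6, 7, 8, 9}; fixed.
Sat(AF ((EF ~safe) & busy)) = {1, 3, 5, 6, 7, 8, 9}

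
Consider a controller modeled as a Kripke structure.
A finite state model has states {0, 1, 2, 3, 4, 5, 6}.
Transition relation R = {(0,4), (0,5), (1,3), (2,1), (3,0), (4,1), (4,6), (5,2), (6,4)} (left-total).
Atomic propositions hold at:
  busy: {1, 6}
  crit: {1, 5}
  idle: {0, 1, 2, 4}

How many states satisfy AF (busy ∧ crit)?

Sat(busy ∧ crit) = {1}
AF (busy ∧ crit): least fixpoint, start Z0 = {1}, add states with every successor in Z. Z1 = {1, 2}; Z2 = {1, 2, 5}; fixed.
Sat(AF (busy ∧ crit)) = {1, 2, 5}
|Sat(AF (busy ∧ crit))| = |{1, 2, 5}| = 3.

3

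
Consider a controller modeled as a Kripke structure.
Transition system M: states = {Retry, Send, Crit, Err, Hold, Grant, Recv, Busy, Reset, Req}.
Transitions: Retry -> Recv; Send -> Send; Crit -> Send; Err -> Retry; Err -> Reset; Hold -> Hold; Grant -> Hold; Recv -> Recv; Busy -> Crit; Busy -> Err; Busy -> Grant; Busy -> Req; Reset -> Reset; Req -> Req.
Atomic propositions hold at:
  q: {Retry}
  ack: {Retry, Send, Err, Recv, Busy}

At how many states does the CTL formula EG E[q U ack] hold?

5

E[q U ack]: least fixpoint, start Z0 = Sat(ack) = {Retry, Send, Err, Recv, Busy}, add states in Sat(q) with some successor in Z. Already a fixed point.
Sat(E[q U ack]) = {Retry, Send, Err, Recv, Busy}
EG E[q U ack]: greatest fixpoint, start Z0 = {Retry, Send, Err, Recv, Busy}, keep only states in Sat with some successor in Z. Already a fixed point.
Sat(EG E[q U ack]) = {Retry, Send, Err, Recv, Busy}
|Sat(EG E[q U ack])| = |{Retry, Send, Err, Recv, Busy}| = 5.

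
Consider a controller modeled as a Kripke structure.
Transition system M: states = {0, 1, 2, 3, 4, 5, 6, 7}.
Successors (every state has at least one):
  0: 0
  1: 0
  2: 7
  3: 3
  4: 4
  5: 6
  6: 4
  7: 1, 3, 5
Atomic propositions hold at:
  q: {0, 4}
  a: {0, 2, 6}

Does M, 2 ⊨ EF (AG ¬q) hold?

Yes

Sat(¬q) = {1, 2, 3, 5, 6, 7}
AG ¬q: greatest fixpoint, start Z0 = {1, 2, 3, 5, 6, 7}, keep only states in Sat with every successor in Z. Z1 = {2, 3, 5, 7}; Z2 = {2, 3}; Z3 = {3}; fixed.
Sat(AG ¬q) = {3}
EF (AG ¬q): least fixpoint, start Z0 = {3}, add states with some successor in Z. Z1 = {3, 7}; Z2 = {2, 3, 7}; fixed.
Sat(EF (AG ¬q)) = {2, 3, 7}
2 ∈ Sat(EF (AG ¬q)) = {2, 3, 7}, so the formula holds at 2.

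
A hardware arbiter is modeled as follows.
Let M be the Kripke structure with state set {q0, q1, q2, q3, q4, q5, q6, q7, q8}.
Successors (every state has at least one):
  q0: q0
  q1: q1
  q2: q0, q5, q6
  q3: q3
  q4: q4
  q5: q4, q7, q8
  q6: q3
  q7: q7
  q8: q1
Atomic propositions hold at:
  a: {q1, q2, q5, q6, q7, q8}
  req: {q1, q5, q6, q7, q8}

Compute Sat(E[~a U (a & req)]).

Sat(~a) = {q0, q3, q4}
Sat(a & req) = {q1, q5, q6, q7, q8}
E[~a U (a & req)]: least fixpoint, start Z0 = Sat((a & req)) = {q1, q5, q6, q7, q8}, add states in Sat(~a) with some successor in Z. Already a fixed point.
Sat(E[~a U (a & req)]) = {q1, q5, q6, q7, q8}

{q1, q5, q6, q7, q8}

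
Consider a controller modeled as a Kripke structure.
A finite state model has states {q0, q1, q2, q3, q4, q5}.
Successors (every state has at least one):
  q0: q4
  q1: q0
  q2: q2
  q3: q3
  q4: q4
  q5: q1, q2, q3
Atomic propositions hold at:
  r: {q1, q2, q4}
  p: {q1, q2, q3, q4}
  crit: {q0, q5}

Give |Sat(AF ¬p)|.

3

Sat(¬p) = {q0, q5}
AF ¬p: least fixpoint, start Z0 = {q0, q5}, add states with every successor in Z. Z1 = {q0, q1, q5}; fixed.
Sat(AF ¬p) = {q0, q1, q5}
|Sat(AF ¬p)| = |{q0, q1, q5}| = 3.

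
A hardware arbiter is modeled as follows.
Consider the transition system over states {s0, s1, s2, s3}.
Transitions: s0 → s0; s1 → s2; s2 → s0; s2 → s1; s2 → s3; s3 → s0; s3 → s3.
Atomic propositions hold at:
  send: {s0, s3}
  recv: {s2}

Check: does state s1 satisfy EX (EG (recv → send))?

No

Sat(recv → send) = {s0, s1, s3}
EG (recv → send): greatest fixpoint, start Z0 = {s0, s1, s3}, keep only states in Sat with some successor in Z. Z1 = {s0, s3}; fixed.
Sat(EG (recv → send)) = {s0, s3}
Sat(EX (EG (recv → send))) = {s : some successor in {s0, s3}} = {s0, s2, s3}
s1 ∉ Sat(EX (EG (recv → send))) = {s0, s2, s3}, so the formula does not hold at s1.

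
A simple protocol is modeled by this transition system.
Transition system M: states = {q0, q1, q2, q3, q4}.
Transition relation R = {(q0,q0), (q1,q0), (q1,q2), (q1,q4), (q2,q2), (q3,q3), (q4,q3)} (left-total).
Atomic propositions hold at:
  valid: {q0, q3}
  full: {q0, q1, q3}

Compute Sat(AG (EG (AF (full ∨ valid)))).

{q0, q3, q4}

Sat(full ∨ valid) = {q0, q1, q3}
AF (full ∨ valid): least fixpoint, start Z0 = {q0, q1, q3}, add states with every successor in Z. Z1 = {q0, q1, q3, q4}; fixed.
Sat(AF (full ∨ valid)) = {q0, q1, q3, q4}
EG (AF (full ∨ valid)): greatest fixpoint, start Z0 = {q0, q1, q3, q4}, keep only states in Sat with some successor in Z. Already a fixed point.
Sat(EG (AF (full ∨ valid))) = {q0, q1, q3, q4}
AG (EG (AF (full ∨ valid))): greatest fixpoint, start Z0 = {q0, q1, q3, q4}, keep only states in Sat with every successor in Z. Z1 = {q0, q3, q4}; fixed.
Sat(AG (EG (AF (full ∨ valid)))) = {q0, q3, q4}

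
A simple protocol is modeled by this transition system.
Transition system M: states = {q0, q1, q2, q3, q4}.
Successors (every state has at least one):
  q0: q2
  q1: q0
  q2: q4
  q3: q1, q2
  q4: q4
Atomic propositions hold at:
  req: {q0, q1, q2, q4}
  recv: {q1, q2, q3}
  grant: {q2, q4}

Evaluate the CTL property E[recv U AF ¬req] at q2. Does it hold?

Sat(¬req) = {q3}
AF ¬req: least fixpoint, start Z0 = {q3}, add states with every successor in Z. Already a fixed point.
Sat(AF ¬req) = {q3}
E[recv U AF ¬req]: least fixpoint, start Z0 = Sat(AF ¬req) = {q3}, add states in Sat(recv) with some successor in Z. Already a fixed point.
Sat(E[recv U AF ¬req]) = {q3}
q2 ∉ Sat(E[recv U AF ¬req]) = {q3}, so the formula does not hold at q2.

No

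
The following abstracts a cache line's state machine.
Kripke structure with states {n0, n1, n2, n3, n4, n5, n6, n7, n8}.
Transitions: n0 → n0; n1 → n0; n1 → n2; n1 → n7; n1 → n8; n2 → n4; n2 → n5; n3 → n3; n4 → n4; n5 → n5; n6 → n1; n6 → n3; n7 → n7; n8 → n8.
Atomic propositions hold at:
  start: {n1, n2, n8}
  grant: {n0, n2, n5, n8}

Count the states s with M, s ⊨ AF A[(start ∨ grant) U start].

Sat(start ∨ grant) = {n0, n1, n2, n5, n8}
A[(start ∨ grant) U start]: least fixpoint, start Z0 = Sat(start) = {n1, n2, n8}, add states in Sat(start ∨ grant) with every successor in Z. Already a fixed point.
Sat(A[(start ∨ grant) U start]) = {n1, n2, n8}
AF A[(start ∨ grant) U start]: least fixpoint, start Z0 = {n1, n2, n8}, add states with every successor in Z. Already a fixed point.
Sat(AF A[(start ∨ grant) U start]) = {n1, n2, n8}
|Sat(AF A[(start ∨ grant) U start])| = |{n1, n2, n8}| = 3.

3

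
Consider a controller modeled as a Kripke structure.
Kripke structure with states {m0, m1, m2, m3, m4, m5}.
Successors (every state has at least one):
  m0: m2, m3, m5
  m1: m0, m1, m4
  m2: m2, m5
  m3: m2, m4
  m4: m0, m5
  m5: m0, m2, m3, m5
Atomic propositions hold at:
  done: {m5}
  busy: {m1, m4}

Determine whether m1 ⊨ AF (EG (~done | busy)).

Yes

Sat(~done) = {m0, m1, m2, m3, m4}
Sat(~done | busy) = {m0, m1, m2, m3, m4}
EG (~done | busy): greatest fixpoint, start Z0 = {m0, m1, m2, m3, m4}, keep only states in Sat with some successor in Z. Already a fixed point.
Sat(EG (~done | busy)) = {m0, m1, m2, m3, m4}
AF (EG (~done | busy)): least fixpoint, start Z0 = {m0, m1, m2, m3, m4}, add states with every successor in Z. Already a fixed point.
Sat(AF (EG (~done | busy))) = {m0, m1, m2, m3, m4}
m1 ∈ Sat(AF (EG (~done | busy))) = {m0, m1, m2, m3, m4}, so the formula holds at m1.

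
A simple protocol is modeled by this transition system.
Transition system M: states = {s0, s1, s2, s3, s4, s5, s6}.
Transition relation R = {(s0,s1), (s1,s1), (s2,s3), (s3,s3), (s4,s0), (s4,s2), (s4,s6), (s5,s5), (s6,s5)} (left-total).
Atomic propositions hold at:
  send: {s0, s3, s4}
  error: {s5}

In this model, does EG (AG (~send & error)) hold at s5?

Yes

Sat(~send) = {s1, s2, s5, s6}
Sat(~send & error) = {s5}
AG (~send & error): greatest fixpoint, start Z0 = {s5}, keep only states in Sat with every successor in Z. Already a fixed point.
Sat(AG (~send & error)) = {s5}
EG (AG (~send & error)): greatest fixpoint, start Z0 = {s5}, keep only states in Sat with some successor in Z. Already a fixed point.
Sat(EG (AG (~send & error))) = {s5}
s5 ∈ Sat(EG (AG (~send & error))) = {s5}, so the formula holds at s5.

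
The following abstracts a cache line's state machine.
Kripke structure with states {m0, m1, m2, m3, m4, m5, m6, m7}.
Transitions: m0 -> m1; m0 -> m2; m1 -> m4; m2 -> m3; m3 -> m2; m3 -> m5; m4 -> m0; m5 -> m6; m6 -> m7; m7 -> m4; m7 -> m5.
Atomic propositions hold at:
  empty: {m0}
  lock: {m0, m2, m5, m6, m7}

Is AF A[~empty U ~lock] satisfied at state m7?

No

Sat(~empty) = {m1, m2, m3, m4, m5, m6, m7}
Sat(~lock) = {m1, m3, m4}
A[~empty U ~lock]: least fixpoint, start Z0 = Sat(~lock) = {m1, m3, m4}, add states in Sat(~empty) with every successor in Z. Z1 = {m1, m2, m3, m4}; fixed.
Sat(A[~empty U ~lock]) = {m1, m2, m3, m4}
AF A[~empty U ~lock]: least fixpoint, start Z0 = {m1, m2, m3, m4}, add states with every successor in Z. Z1 = {m0, m1, m2, m3, m4}; fixed.
Sat(AF A[~empty U ~lock]) = {m0, m1, m2, m3, m4}
m7 ∉ Sat(AF A[~empty U ~lock]) = {m0, m1, m2, m3, m4}, so the formula does not hold at m7.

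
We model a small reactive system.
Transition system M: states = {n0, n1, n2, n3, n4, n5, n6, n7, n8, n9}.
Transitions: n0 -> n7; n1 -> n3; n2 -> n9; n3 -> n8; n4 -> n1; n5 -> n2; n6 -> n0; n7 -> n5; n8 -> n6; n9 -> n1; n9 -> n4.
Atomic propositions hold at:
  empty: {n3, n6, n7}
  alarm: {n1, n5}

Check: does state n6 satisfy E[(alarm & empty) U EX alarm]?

No

Sat(alarm & empty) = ∅
Sat(EX alarm) = {s : some successor in {n1, n5}} = {n4, n7, n9}
E[(alarm & empty) U EX alarm]: least fixpoint, start Z0 = Sat(EX alarm) = {n4, n7, n9}, add states in Sat(alarm & empty) with some successor in Z. Already a fixed point.
Sat(E[(alarm & empty) U EX alarm]) = {n4, n7, n9}
n6 ∉ Sat(E[(alarm & empty) U EX alarm]) = {n4, n7, n9}, so the formula does not hold at n6.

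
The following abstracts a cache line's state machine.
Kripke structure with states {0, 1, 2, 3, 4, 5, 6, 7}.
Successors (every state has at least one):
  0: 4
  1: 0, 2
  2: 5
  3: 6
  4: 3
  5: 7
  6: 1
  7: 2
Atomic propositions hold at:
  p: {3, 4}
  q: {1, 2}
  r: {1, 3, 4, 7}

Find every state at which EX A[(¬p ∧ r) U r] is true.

Sat(¬p) = {0, 1, 2, 5, 6, 7}
Sat(¬p ∧ r) = {1, 7}
A[(¬p ∧ r) U r]: least fixpoint, start Z0 = Sat(r) = {1, 3, 4, 7}, add states in Sat(¬p ∧ r) with every successor in Z. Already a fixed point.
Sat(A[(¬p ∧ r) U r]) = {1, 3, 4, 7}
Sat(EX A[(¬p ∧ r) U r]) = {s : some successor in {1, 3, 4, 7}} = {0, 4, 5, 6}

{0, 4, 5, 6}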